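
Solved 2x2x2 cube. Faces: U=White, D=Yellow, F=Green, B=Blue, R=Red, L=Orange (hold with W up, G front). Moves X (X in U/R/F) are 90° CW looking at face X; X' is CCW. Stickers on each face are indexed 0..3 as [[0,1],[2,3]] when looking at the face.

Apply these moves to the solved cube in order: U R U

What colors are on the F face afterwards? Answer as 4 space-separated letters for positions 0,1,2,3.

After move 1 (U): U=WWWW F=RRGG R=BBRR B=OOBB L=GGOO
After move 2 (R): R=RBRB U=WRWG F=RYGY D=YBYO B=WOWB
After move 3 (U): U=WWGR F=RBGY R=WORB B=GGWB L=RYOO
Query: F face = RBGY

Answer: R B G Y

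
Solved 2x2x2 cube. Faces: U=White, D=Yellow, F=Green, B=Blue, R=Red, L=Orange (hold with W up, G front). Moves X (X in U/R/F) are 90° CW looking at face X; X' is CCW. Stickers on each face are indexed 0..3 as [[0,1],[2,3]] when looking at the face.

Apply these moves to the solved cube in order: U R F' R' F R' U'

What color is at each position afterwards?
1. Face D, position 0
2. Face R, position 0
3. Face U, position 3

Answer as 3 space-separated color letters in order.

After move 1 (U): U=WWWW F=RRGG R=BBRR B=OOBB L=GGOO
After move 2 (R): R=RBRB U=WRWG F=RYGY D=YBYO B=WOWB
After move 3 (F'): F=YYRG U=WRRR R=BBYB D=GOYO L=GGOW
After move 4 (R'): R=BBBY U=WWRW F=YRRR D=GYYG B=OOOB
After move 5 (F): F=RYRR U=WWWG R=RBWY D=BBYG L=GGOY
After move 6 (R'): R=BYRW U=WOWO F=RWRG D=BYYR B=GOBB
After move 7 (U'): U=OOWW F=GGRG R=RWRW B=BYBB L=GOOY
Query 1: D[0] = B
Query 2: R[0] = R
Query 3: U[3] = W

Answer: B R W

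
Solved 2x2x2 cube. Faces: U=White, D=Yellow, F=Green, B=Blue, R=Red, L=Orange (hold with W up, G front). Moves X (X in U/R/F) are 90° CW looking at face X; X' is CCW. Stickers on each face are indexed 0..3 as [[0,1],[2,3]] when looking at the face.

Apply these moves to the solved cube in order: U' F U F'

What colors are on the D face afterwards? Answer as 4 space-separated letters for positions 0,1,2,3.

After move 1 (U'): U=WWWW F=OOGG R=GGRR B=RRBB L=BBOO
After move 2 (F): F=GOGO U=WWOB R=WGWR D=RGYY L=BYOY
After move 3 (U): U=OWBW F=WGGO R=RRWR B=BYBB L=GOOY
After move 4 (F'): F=GOWG U=OWRW R=GRRR D=OYYY L=GWOB
Query: D face = OYYY

Answer: O Y Y Y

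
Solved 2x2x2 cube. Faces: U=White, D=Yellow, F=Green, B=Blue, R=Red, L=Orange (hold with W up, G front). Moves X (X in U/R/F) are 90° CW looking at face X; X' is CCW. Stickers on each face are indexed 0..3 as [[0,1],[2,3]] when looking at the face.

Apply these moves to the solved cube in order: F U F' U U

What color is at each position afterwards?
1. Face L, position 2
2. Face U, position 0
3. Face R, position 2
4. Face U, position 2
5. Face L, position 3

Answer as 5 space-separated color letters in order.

After move 1 (F): F=GGGG U=WWOO R=WRWR D=RRYY L=OYOY
After move 2 (U): U=OWOW F=WRGG R=BBWR B=OYBB L=GGOY
After move 3 (F'): F=RGWG U=OWBW R=RBRR D=GYYY L=GWOO
After move 4 (U): U=BOWW F=RBWG R=OYRR B=GWBB L=RGOO
After move 5 (U): U=WBWO F=OYWG R=GWRR B=RGBB L=RBOO
Query 1: L[2] = O
Query 2: U[0] = W
Query 3: R[2] = R
Query 4: U[2] = W
Query 5: L[3] = O

Answer: O W R W O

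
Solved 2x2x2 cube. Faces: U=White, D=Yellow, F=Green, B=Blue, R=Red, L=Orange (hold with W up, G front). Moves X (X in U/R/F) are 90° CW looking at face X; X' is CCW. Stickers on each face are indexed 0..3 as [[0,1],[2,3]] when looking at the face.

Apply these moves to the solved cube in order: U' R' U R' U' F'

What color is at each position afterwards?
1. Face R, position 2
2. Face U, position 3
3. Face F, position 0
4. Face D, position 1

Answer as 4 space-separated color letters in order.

After move 1 (U'): U=WWWW F=OOGG R=GGRR B=RRBB L=BBOO
After move 2 (R'): R=GRGR U=WBWR F=OWGW D=YOYG B=YRYB
After move 3 (U): U=WWRB F=GRGW R=YRGR B=BBYB L=OWOO
After move 4 (R'): R=RRYG U=WYRB F=GWGB D=YRYW B=GBOB
After move 5 (U'): U=YBWR F=OWGB R=GWYG B=RROB L=GBOO
After move 6 (F'): F=WBOG U=YBGY R=RWYG D=BOYW L=GROW
Query 1: R[2] = Y
Query 2: U[3] = Y
Query 3: F[0] = W
Query 4: D[1] = O

Answer: Y Y W O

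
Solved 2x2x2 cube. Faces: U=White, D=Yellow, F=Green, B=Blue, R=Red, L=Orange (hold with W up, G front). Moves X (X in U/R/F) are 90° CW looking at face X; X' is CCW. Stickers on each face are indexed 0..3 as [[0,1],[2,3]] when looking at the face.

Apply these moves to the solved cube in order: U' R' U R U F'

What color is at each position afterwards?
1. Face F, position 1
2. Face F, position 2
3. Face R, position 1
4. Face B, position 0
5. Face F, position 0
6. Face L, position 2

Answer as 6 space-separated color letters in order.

Answer: G G B O Y O

Derivation:
After move 1 (U'): U=WWWW F=OOGG R=GGRR B=RRBB L=BBOO
After move 2 (R'): R=GRGR U=WBWR F=OWGW D=YOYG B=YRYB
After move 3 (U): U=WWRB F=GRGW R=YRGR B=BBYB L=OWOO
After move 4 (R): R=GYRR U=WRRW F=GOGG D=YYYB B=BBWB
After move 5 (U): U=RWWR F=GYGG R=BBRR B=OWWB L=GOOO
After move 6 (F'): F=YGGG U=RWBR R=YBYR D=OOYB L=GROW
Query 1: F[1] = G
Query 2: F[2] = G
Query 3: R[1] = B
Query 4: B[0] = O
Query 5: F[0] = Y
Query 6: L[2] = O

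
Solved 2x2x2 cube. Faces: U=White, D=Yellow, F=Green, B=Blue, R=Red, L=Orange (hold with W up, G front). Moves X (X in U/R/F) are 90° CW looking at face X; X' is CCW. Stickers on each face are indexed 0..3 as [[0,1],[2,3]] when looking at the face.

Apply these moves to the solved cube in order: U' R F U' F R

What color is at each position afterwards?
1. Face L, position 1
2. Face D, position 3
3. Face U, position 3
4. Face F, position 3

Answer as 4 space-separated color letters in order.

After move 1 (U'): U=WWWW F=OOGG R=GGRR B=RRBB L=BBOO
After move 2 (R): R=RGRG U=WOWG F=OYGY D=YBYR B=WRWB
After move 3 (F): F=GOYY U=WOOB R=WGGG D=RRYR L=BYOB
After move 4 (U'): U=OBWO F=BYYY R=GOGG B=WGWB L=WROB
After move 5 (F): F=YBYY U=OBBR R=WOOG D=GGYR L=WROR
After move 6 (R): R=OWGO U=OBBY F=YGYR D=GWYW B=RGBB
Query 1: L[1] = R
Query 2: D[3] = W
Query 3: U[3] = Y
Query 4: F[3] = R

Answer: R W Y R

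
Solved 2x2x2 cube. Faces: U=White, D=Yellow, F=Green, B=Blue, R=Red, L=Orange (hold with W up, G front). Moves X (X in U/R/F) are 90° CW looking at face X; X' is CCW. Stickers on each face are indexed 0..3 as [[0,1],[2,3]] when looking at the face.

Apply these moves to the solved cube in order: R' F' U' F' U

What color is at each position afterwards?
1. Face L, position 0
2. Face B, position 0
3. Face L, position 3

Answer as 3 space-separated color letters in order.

After move 1 (R'): R=RRRR U=WBWB F=GWGW D=YGYG B=YBYB
After move 2 (F'): F=WWGG U=WBRR R=GRYR D=OOYG L=OBOW
After move 3 (U'): U=BRWR F=OBGG R=WWYR B=GRYB L=YBOW
After move 4 (F'): F=BGOG U=BRWY R=OWOR D=BWYG L=YROW
After move 5 (U): U=WBYR F=OWOG R=GROR B=YRYB L=BGOW
Query 1: L[0] = B
Query 2: B[0] = Y
Query 3: L[3] = W

Answer: B Y W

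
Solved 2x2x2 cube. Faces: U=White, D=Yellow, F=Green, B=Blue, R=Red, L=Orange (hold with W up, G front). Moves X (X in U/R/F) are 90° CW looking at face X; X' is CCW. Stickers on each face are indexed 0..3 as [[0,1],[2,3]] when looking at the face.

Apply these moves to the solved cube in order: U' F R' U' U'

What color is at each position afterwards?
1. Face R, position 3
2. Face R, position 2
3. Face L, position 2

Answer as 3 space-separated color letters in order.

After move 1 (U'): U=WWWW F=OOGG R=GGRR B=RRBB L=BBOO
After move 2 (F): F=GOGO U=WWOB R=WGWR D=RGYY L=BYOY
After move 3 (R'): R=GRWW U=WBOR F=GWGB D=ROYO B=YRGB
After move 4 (U'): U=BRWO F=BYGB R=GWWW B=GRGB L=YROY
After move 5 (U'): U=ROBW F=YRGB R=BYWW B=GWGB L=GROY
Query 1: R[3] = W
Query 2: R[2] = W
Query 3: L[2] = O

Answer: W W O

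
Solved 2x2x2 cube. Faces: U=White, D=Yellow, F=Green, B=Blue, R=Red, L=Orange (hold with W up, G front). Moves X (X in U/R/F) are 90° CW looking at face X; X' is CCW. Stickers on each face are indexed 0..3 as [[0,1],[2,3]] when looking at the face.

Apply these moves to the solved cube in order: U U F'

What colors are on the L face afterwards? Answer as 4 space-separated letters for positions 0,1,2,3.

After move 1 (U): U=WWWW F=RRGG R=BBRR B=OOBB L=GGOO
After move 2 (U): U=WWWW F=BBGG R=OORR B=GGBB L=RROO
After move 3 (F'): F=BGBG U=WWOR R=YOYR D=ROYY L=RWOW
Query: L face = RWOW

Answer: R W O W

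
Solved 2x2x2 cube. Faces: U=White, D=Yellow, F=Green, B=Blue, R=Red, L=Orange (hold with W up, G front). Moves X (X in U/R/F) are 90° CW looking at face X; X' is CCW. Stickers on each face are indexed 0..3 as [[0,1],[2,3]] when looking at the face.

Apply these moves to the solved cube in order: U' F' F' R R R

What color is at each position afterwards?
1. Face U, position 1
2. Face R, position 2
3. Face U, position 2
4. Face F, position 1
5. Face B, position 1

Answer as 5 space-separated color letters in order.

After move 1 (U'): U=WWWW F=OOGG R=GGRR B=RRBB L=BBOO
After move 2 (F'): F=OGOG U=WWGR R=YGYR D=BOYY L=BWOW
After move 3 (F'): F=GGOO U=WWYY R=OGBR D=WWYY L=BROG
After move 4 (R): R=BORG U=WGYO F=GWOY D=WBYR B=YRWB
After move 5 (R): R=RBGO U=WWYY F=GBOR D=WWYY B=ORGB
After move 6 (R): R=GROB U=WBYR F=GWOY D=WGYO B=YRWB
Query 1: U[1] = B
Query 2: R[2] = O
Query 3: U[2] = Y
Query 4: F[1] = W
Query 5: B[1] = R

Answer: B O Y W R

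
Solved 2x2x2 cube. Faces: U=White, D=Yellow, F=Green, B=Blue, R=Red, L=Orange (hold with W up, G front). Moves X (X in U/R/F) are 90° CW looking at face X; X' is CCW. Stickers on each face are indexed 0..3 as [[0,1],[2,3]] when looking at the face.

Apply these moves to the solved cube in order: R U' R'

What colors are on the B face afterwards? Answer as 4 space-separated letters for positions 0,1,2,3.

After move 1 (R): R=RRRR U=WGWG F=GYGY D=YBYB B=WBWB
After move 2 (U'): U=GGWW F=OOGY R=GYRR B=RRWB L=WBOO
After move 3 (R'): R=YRGR U=GWWR F=OGGW D=YOYY B=BRBB
Query: B face = BRBB

Answer: B R B B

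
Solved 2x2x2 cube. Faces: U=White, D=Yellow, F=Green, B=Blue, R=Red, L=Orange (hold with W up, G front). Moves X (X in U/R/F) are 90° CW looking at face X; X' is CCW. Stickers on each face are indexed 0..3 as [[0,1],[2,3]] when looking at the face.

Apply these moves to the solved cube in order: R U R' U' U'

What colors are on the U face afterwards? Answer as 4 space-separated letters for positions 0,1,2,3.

Answer: O G W W

Derivation:
After move 1 (R): R=RRRR U=WGWG F=GYGY D=YBYB B=WBWB
After move 2 (U): U=WWGG F=RRGY R=WBRR B=OOWB L=GYOO
After move 3 (R'): R=BRWR U=WWGO F=RWGG D=YRYY B=BOBB
After move 4 (U'): U=WOWG F=GYGG R=RWWR B=BRBB L=BOOO
After move 5 (U'): U=OGWW F=BOGG R=GYWR B=RWBB L=BROO
Query: U face = OGWW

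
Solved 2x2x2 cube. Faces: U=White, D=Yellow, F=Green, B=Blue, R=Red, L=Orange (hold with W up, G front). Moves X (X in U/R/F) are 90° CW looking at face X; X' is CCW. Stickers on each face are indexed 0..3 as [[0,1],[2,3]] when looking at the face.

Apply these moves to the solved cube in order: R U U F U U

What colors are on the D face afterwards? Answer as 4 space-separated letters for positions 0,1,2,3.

Answer: R O Y B

Derivation:
After move 1 (R): R=RRRR U=WGWG F=GYGY D=YBYB B=WBWB
After move 2 (U): U=WWGG F=RRGY R=WBRR B=OOWB L=GYOO
After move 3 (U): U=GWGW F=WBGY R=OORR B=GYWB L=RROO
After move 4 (F): F=GWYB U=GWOR R=GOWR D=ROYB L=RYOB
After move 5 (U): U=OGRW F=GOYB R=GYWR B=RYWB L=GWOB
After move 6 (U): U=ROWG F=GYYB R=RYWR B=GWWB L=GOOB
Query: D face = ROYB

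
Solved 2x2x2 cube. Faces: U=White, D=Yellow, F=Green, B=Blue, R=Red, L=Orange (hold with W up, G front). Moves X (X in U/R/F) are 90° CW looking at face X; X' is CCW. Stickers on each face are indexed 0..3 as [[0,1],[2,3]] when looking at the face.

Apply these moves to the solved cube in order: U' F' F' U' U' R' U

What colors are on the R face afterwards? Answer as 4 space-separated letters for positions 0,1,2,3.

Answer: Y G B B

Derivation:
After move 1 (U'): U=WWWW F=OOGG R=GGRR B=RRBB L=BBOO
After move 2 (F'): F=OGOG U=WWGR R=YGYR D=BOYY L=BWOW
After move 3 (F'): F=GGOO U=WWYY R=OGBR D=WWYY L=BROG
After move 4 (U'): U=WYWY F=BROO R=GGBR B=OGBB L=RROG
After move 5 (U'): U=YYWW F=RROO R=BRBR B=GGBB L=OGOG
After move 6 (R'): R=RRBB U=YBWG F=RYOW D=WRYO B=YGWB
After move 7 (U): U=WYGB F=RROW R=YGBB B=OGWB L=RYOG
Query: R face = YGBB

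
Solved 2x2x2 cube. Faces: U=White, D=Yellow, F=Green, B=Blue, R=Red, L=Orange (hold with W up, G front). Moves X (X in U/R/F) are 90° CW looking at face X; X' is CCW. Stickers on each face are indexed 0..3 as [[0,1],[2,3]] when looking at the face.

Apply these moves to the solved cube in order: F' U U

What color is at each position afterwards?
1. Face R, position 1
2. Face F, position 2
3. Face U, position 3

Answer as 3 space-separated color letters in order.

Answer: W G W

Derivation:
After move 1 (F'): F=GGGG U=WWRR R=YRYR D=OOYY L=OWOW
After move 2 (U): U=RWRW F=YRGG R=BBYR B=OWBB L=GGOW
After move 3 (U): U=RRWW F=BBGG R=OWYR B=GGBB L=YROW
Query 1: R[1] = W
Query 2: F[2] = G
Query 3: U[3] = W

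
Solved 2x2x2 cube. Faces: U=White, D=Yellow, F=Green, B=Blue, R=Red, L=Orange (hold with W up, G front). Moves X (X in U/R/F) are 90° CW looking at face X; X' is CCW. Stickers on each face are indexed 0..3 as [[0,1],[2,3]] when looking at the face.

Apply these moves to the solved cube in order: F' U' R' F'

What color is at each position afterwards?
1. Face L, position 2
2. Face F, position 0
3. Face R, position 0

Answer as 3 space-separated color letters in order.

Answer: O R W

Derivation:
After move 1 (F'): F=GGGG U=WWRR R=YRYR D=OOYY L=OWOW
After move 2 (U'): U=WRWR F=OWGG R=GGYR B=YRBB L=BBOW
After move 3 (R'): R=GRGY U=WBWY F=ORGR D=OWYG B=YROB
After move 4 (F'): F=RROG U=WBGG R=WROY D=BWYG L=BYOW
Query 1: L[2] = O
Query 2: F[0] = R
Query 3: R[0] = W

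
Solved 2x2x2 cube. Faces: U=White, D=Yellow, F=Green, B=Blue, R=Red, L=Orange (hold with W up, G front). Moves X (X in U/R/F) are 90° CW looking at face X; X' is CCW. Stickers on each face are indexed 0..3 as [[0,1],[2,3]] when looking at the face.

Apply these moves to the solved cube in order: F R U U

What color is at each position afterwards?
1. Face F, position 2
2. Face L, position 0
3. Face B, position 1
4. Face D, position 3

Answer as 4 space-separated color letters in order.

Answer: G W R B

Derivation:
After move 1 (F): F=GGGG U=WWOO R=WRWR D=RRYY L=OYOY
After move 2 (R): R=WWRR U=WGOG F=GRGY D=RBYB B=OBWB
After move 3 (U): U=OWGG F=WWGY R=OBRR B=OYWB L=GROY
After move 4 (U): U=GOGW F=OBGY R=OYRR B=GRWB L=WWOY
Query 1: F[2] = G
Query 2: L[0] = W
Query 3: B[1] = R
Query 4: D[3] = B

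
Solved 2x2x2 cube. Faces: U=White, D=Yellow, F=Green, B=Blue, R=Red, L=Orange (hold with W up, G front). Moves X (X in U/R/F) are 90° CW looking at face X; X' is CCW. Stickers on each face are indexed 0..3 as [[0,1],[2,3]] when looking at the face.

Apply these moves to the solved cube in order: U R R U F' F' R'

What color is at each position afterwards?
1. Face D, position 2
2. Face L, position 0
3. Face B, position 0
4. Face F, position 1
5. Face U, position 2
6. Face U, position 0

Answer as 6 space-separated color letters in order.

After move 1 (U): U=WWWW F=RRGG R=BBRR B=OOBB L=GGOO
After move 2 (R): R=RBRB U=WRWG F=RYGY D=YBYO B=WOWB
After move 3 (R): R=RRBB U=WYWY F=RBGO D=YWYW B=GORB
After move 4 (U): U=WWYY F=RRGO R=GOBB B=GGRB L=RBOO
After move 5 (F'): F=RORG U=WWGB R=WOYB D=BOYW L=RYOY
After move 6 (F'): F=OGRR U=WWWY R=OOBB D=YYYW L=RBOG
After move 7 (R'): R=OBOB U=WRWG F=OWRY D=YGYR B=WGYB
Query 1: D[2] = Y
Query 2: L[0] = R
Query 3: B[0] = W
Query 4: F[1] = W
Query 5: U[2] = W
Query 6: U[0] = W

Answer: Y R W W W W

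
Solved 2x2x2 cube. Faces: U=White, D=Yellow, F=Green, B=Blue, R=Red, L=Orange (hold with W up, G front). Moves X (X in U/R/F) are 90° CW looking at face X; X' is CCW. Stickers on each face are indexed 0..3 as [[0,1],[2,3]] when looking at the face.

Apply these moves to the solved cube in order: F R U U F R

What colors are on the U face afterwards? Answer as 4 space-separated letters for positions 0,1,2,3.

Answer: G O Y B

Derivation:
After move 1 (F): F=GGGG U=WWOO R=WRWR D=RRYY L=OYOY
After move 2 (R): R=WWRR U=WGOG F=GRGY D=RBYB B=OBWB
After move 3 (U): U=OWGG F=WWGY R=OBRR B=OYWB L=GROY
After move 4 (U): U=GOGW F=OBGY R=OYRR B=GRWB L=WWOY
After move 5 (F): F=GOYB U=GOYW R=GYWR D=ROYB L=WROB
After move 6 (R): R=WGRY U=GOYB F=GOYB D=RWYG B=WROB
Query: U face = GOYB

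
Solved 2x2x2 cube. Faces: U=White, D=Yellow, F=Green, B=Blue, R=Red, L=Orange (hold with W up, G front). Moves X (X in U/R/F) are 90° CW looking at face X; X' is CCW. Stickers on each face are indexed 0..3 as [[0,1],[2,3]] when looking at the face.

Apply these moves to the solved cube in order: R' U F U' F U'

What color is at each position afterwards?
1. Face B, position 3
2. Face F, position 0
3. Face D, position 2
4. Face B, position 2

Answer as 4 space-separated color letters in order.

Answer: B O Y Y

Derivation:
After move 1 (R'): R=RRRR U=WBWB F=GWGW D=YGYG B=YBYB
After move 2 (U): U=WWBB F=RRGW R=YBRR B=OOYB L=GWOO
After move 3 (F): F=GRWR U=WWOW R=BBBR D=RYYG L=GYOG
After move 4 (U'): U=WWWO F=GYWR R=GRBR B=BBYB L=OOOG
After move 5 (F): F=WGRY U=WWGO R=WROR D=BGYG L=OROY
After move 6 (U'): U=WOWG F=ORRY R=WGOR B=WRYB L=BBOY
Query 1: B[3] = B
Query 2: F[0] = O
Query 3: D[2] = Y
Query 4: B[2] = Y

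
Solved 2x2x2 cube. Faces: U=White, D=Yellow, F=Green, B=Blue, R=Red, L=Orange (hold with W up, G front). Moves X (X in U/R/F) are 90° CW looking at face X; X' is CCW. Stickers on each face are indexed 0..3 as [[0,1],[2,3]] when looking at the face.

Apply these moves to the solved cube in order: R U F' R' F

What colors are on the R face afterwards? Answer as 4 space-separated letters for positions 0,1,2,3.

After move 1 (R): R=RRRR U=WGWG F=GYGY D=YBYB B=WBWB
After move 2 (U): U=WWGG F=RRGY R=WBRR B=OOWB L=GYOO
After move 3 (F'): F=RYRG U=WWWR R=BBYR D=YOYB L=GGOG
After move 4 (R'): R=BRBY U=WWWO F=RWRR D=YYYG B=BOOB
After move 5 (F): F=RRRW U=WWGG R=WROY D=BBYG L=GYOY
Query: R face = WROY

Answer: W R O Y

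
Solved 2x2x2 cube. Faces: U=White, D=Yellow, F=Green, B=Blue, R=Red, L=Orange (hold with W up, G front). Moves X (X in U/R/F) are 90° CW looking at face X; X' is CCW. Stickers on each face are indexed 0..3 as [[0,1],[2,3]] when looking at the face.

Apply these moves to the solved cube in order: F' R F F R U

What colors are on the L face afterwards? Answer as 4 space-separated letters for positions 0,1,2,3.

After move 1 (F'): F=GGGG U=WWRR R=YRYR D=OOYY L=OWOW
After move 2 (R): R=YYRR U=WGRG F=GOGY D=OBYB B=RBWB
After move 3 (F): F=GGYO U=WGWW R=RYGR D=RYYB L=OOOB
After move 4 (F): F=YGOG U=WGBO R=WYWR D=GRYB L=OROY
After move 5 (R): R=WWRY U=WGBG F=YROB D=GWYR B=OBGB
After move 6 (U): U=BWGG F=WWOB R=OBRY B=ORGB L=YROY
Query: L face = YROY

Answer: Y R O Y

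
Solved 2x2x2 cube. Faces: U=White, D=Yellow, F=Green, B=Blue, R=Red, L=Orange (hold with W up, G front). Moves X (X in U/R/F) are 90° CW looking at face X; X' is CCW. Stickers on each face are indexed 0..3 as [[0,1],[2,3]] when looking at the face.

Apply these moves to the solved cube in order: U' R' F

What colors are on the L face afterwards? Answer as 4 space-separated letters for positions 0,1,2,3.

After move 1 (U'): U=WWWW F=OOGG R=GGRR B=RRBB L=BBOO
After move 2 (R'): R=GRGR U=WBWR F=OWGW D=YOYG B=YRYB
After move 3 (F): F=GOWW U=WBOB R=WRRR D=GGYG L=BYOO
Query: L face = BYOO

Answer: B Y O O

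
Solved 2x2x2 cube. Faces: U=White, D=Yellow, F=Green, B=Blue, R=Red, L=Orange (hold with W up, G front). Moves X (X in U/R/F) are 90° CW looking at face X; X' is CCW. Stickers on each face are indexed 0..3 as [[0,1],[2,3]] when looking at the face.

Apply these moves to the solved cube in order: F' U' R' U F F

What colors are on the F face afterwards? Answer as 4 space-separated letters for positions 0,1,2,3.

Answer: R G R G

Derivation:
After move 1 (F'): F=GGGG U=WWRR R=YRYR D=OOYY L=OWOW
After move 2 (U'): U=WRWR F=OWGG R=GGYR B=YRBB L=BBOW
After move 3 (R'): R=GRGY U=WBWY F=ORGR D=OWYG B=YROB
After move 4 (U): U=WWYB F=GRGR R=YRGY B=BBOB L=OROW
After move 5 (F): F=GGRR U=WWWR R=YRBY D=GYYG L=OOOW
After move 6 (F): F=RGRG U=WWWO R=WRRY D=BYYG L=OGOY
Query: F face = RGRG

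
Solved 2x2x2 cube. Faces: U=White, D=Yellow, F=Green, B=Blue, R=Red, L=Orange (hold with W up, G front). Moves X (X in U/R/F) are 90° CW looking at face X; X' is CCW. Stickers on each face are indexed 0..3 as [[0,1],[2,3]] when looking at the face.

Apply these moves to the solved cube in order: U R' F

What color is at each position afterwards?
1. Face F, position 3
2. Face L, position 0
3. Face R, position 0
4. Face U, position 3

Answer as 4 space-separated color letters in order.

After move 1 (U): U=WWWW F=RRGG R=BBRR B=OOBB L=GGOO
After move 2 (R'): R=BRBR U=WBWO F=RWGW D=YRYG B=YOYB
After move 3 (F): F=GRWW U=WBOG R=WROR D=BBYG L=GYOR
Query 1: F[3] = W
Query 2: L[0] = G
Query 3: R[0] = W
Query 4: U[3] = G

Answer: W G W G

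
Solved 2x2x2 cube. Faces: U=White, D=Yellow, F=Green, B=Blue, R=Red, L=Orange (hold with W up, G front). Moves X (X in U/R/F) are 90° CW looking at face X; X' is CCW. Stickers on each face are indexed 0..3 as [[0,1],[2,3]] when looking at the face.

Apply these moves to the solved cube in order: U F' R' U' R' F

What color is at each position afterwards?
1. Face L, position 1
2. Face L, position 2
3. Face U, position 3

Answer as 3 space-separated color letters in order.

After move 1 (U): U=WWWW F=RRGG R=BBRR B=OOBB L=GGOO
After move 2 (F'): F=RGRG U=WWBR R=YBYR D=GOYY L=GWOW
After move 3 (R'): R=BRYY U=WBBO F=RWRR D=GGYG B=YOOB
After move 4 (U'): U=BOWB F=GWRR R=RWYY B=BROB L=YOOW
After move 5 (R'): R=WYRY U=BOWB F=GORB D=GWYR B=GRGB
After move 6 (F): F=RGBO U=BOWO R=WYBY D=RWYR L=YGOW
Query 1: L[1] = G
Query 2: L[2] = O
Query 3: U[3] = O

Answer: G O O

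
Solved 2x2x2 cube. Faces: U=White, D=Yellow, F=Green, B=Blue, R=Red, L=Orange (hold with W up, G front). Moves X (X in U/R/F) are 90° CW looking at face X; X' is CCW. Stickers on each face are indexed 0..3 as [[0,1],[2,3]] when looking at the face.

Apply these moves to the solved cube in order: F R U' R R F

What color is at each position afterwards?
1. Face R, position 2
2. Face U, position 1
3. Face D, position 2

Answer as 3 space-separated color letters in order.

After move 1 (F): F=GGGG U=WWOO R=WRWR D=RRYY L=OYOY
After move 2 (R): R=WWRR U=WGOG F=GRGY D=RBYB B=OBWB
After move 3 (U'): U=GGWO F=OYGY R=GRRR B=WWWB L=OBOY
After move 4 (R): R=RGRR U=GYWY F=OBGB D=RWYW B=OWGB
After move 5 (R): R=RRRG U=GBWB F=OWGW D=RGYO B=YWYB
After move 6 (F): F=GOWW U=GBYB R=WRBG D=RRYO L=OROG
Query 1: R[2] = B
Query 2: U[1] = B
Query 3: D[2] = Y

Answer: B B Y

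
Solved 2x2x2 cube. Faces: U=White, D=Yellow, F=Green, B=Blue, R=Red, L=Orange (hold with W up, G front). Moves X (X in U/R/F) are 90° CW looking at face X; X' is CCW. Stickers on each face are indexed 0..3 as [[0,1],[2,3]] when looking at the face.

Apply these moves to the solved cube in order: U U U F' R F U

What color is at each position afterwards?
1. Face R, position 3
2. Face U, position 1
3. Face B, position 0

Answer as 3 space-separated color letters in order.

After move 1 (U): U=WWWW F=RRGG R=BBRR B=OOBB L=GGOO
After move 2 (U): U=WWWW F=BBGG R=OORR B=GGBB L=RROO
After move 3 (U): U=WWWW F=OOGG R=GGRR B=RRBB L=BBOO
After move 4 (F'): F=OGOG U=WWGR R=YGYR D=BOYY L=BWOW
After move 5 (R): R=YYRG U=WGGG F=OOOY D=BBYR B=RRWB
After move 6 (F): F=OOYO U=WGWW R=GYGG D=RYYR L=BBOB
After move 7 (U): U=WWWG F=GYYO R=RRGG B=BBWB L=OOOB
Query 1: R[3] = G
Query 2: U[1] = W
Query 3: B[0] = B

Answer: G W B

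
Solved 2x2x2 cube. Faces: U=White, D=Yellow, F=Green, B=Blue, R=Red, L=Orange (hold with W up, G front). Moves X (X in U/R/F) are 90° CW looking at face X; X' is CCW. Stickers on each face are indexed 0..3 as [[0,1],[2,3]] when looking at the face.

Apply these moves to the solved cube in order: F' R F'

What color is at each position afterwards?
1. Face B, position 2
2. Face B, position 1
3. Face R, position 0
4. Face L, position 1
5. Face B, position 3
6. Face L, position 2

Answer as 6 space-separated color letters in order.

Answer: W B B G B O

Derivation:
After move 1 (F'): F=GGGG U=WWRR R=YRYR D=OOYY L=OWOW
After move 2 (R): R=YYRR U=WGRG F=GOGY D=OBYB B=RBWB
After move 3 (F'): F=OYGG U=WGYR R=BYOR D=WWYB L=OGOR
Query 1: B[2] = W
Query 2: B[1] = B
Query 3: R[0] = B
Query 4: L[1] = G
Query 5: B[3] = B
Query 6: L[2] = O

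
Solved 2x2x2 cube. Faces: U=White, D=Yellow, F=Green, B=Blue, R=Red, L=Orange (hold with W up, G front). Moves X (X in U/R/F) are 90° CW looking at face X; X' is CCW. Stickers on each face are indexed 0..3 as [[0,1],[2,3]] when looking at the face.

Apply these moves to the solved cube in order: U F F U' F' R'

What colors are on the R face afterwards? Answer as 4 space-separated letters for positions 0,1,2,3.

After move 1 (U): U=WWWW F=RRGG R=BBRR B=OOBB L=GGOO
After move 2 (F): F=GRGR U=WWOG R=WBWR D=RBYY L=GYOY
After move 3 (F): F=GGRR U=WWYY R=OBGR D=WWYY L=GROB
After move 4 (U'): U=WYWY F=GRRR R=GGGR B=OBBB L=OOOB
After move 5 (F'): F=RRGR U=WYGG R=WGWR D=OBYY L=OYOW
After move 6 (R'): R=GRWW U=WBGO F=RYGG D=ORYR B=YBBB
Query: R face = GRWW

Answer: G R W W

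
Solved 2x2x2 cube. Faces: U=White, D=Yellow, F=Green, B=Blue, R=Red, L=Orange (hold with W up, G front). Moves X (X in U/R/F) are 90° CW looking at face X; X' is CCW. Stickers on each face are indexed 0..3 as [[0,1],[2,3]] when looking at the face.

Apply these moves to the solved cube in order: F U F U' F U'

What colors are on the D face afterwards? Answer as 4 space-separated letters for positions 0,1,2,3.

Answer: W G Y Y

Derivation:
After move 1 (F): F=GGGG U=WWOO R=WRWR D=RRYY L=OYOY
After move 2 (U): U=OWOW F=WRGG R=BBWR B=OYBB L=GGOY
After move 3 (F): F=GWGR U=OWYG R=OBWR D=WBYY L=GROR
After move 4 (U'): U=WGOY F=GRGR R=GWWR B=OBBB L=OYOR
After move 5 (F): F=GGRR U=WGRY R=OWYR D=WGYY L=OWOB
After move 6 (U'): U=GYWR F=OWRR R=GGYR B=OWBB L=OBOB
Query: D face = WGYY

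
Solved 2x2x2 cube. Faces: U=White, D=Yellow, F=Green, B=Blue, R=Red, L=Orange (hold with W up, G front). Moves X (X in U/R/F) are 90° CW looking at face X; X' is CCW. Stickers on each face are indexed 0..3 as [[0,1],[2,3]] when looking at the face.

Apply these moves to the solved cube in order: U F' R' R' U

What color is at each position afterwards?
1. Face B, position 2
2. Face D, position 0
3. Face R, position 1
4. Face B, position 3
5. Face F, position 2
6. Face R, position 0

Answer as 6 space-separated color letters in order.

After move 1 (U): U=WWWW F=RRGG R=BBRR B=OOBB L=GGOO
After move 2 (F'): F=RGRG U=WWBR R=YBYR D=GOYY L=GWOW
After move 3 (R'): R=BRYY U=WBBO F=RWRR D=GGYG B=YOOB
After move 4 (R'): R=RYBY U=WOBY F=RBRO D=GWYR B=GOGB
After move 5 (U): U=BWYO F=RYRO R=GOBY B=GWGB L=RBOW
Query 1: B[2] = G
Query 2: D[0] = G
Query 3: R[1] = O
Query 4: B[3] = B
Query 5: F[2] = R
Query 6: R[0] = G

Answer: G G O B R G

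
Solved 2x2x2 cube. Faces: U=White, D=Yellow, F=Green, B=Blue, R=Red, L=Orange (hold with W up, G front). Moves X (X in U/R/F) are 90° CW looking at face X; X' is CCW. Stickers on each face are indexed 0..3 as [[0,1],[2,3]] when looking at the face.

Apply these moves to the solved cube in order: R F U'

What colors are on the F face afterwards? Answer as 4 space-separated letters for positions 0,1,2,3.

Answer: O Y Y Y

Derivation:
After move 1 (R): R=RRRR U=WGWG F=GYGY D=YBYB B=WBWB
After move 2 (F): F=GGYY U=WGOO R=WRGR D=RRYB L=OYOB
After move 3 (U'): U=GOWO F=OYYY R=GGGR B=WRWB L=WBOB
Query: F face = OYYY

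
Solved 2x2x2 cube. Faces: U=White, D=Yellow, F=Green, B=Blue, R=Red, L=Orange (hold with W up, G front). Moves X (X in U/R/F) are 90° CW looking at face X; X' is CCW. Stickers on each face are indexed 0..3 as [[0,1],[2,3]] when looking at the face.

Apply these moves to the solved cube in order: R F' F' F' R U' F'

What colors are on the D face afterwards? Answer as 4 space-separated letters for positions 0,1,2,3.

After move 1 (R): R=RRRR U=WGWG F=GYGY D=YBYB B=WBWB
After move 2 (F'): F=YYGG U=WGRR R=BRYR D=OOYB L=OGOW
After move 3 (F'): F=YGYG U=WGBY R=OROR D=GWYB L=OROR
After move 4 (F'): F=GGYY U=WGOO R=WRGR D=RRYB L=OYOB
After move 5 (R): R=GWRR U=WGOY F=GRYB D=RWYW B=OBGB
After move 6 (U'): U=GYWO F=OYYB R=GRRR B=GWGB L=OBOB
After move 7 (F'): F=YBOY U=GYGR R=WRRR D=BBYW L=OOOW
Query: D face = BBYW

Answer: B B Y W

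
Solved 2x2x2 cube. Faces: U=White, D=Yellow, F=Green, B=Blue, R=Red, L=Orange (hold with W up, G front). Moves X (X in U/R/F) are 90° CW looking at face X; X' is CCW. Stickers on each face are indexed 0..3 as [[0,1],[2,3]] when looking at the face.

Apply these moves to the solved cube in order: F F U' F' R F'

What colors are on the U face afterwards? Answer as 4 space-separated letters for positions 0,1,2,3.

After move 1 (F): F=GGGG U=WWOO R=WRWR D=RRYY L=OYOY
After move 2 (F): F=GGGG U=WWYY R=OROR D=WWYY L=OROR
After move 3 (U'): U=WYWY F=ORGG R=GGOR B=ORBB L=BBOR
After move 4 (F'): F=RGOG U=WYGO R=WGWR D=BRYY L=BYOW
After move 5 (R): R=WWRG U=WGGG F=RROY D=BBYO B=ORYB
After move 6 (F'): F=RYRO U=WGWR R=BWBG D=YWYO L=BGOG
Query: U face = WGWR

Answer: W G W R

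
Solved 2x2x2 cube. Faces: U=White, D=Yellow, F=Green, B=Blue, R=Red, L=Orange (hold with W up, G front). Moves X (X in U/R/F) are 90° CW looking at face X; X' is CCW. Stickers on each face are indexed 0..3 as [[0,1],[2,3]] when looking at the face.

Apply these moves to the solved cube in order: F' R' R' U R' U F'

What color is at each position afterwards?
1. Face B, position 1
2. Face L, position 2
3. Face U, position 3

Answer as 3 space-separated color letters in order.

After move 1 (F'): F=GGGG U=WWRR R=YRYR D=OOYY L=OWOW
After move 2 (R'): R=RRYY U=WBRB F=GWGR D=OGYG B=YBOB
After move 3 (R'): R=RYRY U=WORY F=GBGB D=OWYR B=GBGB
After move 4 (U): U=RWYO F=RYGB R=GBRY B=OWGB L=GBOW
After move 5 (R'): R=BYGR U=RGYO F=RWGO D=OYYB B=RWWB
After move 6 (U): U=YROG F=BYGO R=RWGR B=GBWB L=RWOW
After move 7 (F'): F=YOBG U=YRRG R=YWOR D=WWYB L=RGOO
Query 1: B[1] = B
Query 2: L[2] = O
Query 3: U[3] = G

Answer: B O G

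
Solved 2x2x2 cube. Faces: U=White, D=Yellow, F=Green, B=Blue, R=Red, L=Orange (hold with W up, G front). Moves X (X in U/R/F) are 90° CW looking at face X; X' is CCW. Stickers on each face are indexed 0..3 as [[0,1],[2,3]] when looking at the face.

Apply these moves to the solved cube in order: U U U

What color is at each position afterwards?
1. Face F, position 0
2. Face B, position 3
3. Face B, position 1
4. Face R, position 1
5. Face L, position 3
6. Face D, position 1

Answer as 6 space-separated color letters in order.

Answer: O B R G O Y

Derivation:
After move 1 (U): U=WWWW F=RRGG R=BBRR B=OOBB L=GGOO
After move 2 (U): U=WWWW F=BBGG R=OORR B=GGBB L=RROO
After move 3 (U): U=WWWW F=OOGG R=GGRR B=RRBB L=BBOO
Query 1: F[0] = O
Query 2: B[3] = B
Query 3: B[1] = R
Query 4: R[1] = G
Query 5: L[3] = O
Query 6: D[1] = Y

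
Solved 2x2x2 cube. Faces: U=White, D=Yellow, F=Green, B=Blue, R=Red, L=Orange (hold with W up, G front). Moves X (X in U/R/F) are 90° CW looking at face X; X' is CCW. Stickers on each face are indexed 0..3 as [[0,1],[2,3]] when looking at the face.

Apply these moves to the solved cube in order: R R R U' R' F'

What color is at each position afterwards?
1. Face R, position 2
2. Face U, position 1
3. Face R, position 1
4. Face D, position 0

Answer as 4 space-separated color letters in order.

After move 1 (R): R=RRRR U=WGWG F=GYGY D=YBYB B=WBWB
After move 2 (R): R=RRRR U=WYWY F=GBGB D=YWYW B=GBGB
After move 3 (R): R=RRRR U=WBWB F=GWGW D=YGYG B=YBYB
After move 4 (U'): U=BBWW F=OOGW R=GWRR B=RRYB L=YBOO
After move 5 (R'): R=WRGR U=BYWR F=OBGW D=YOYW B=GRGB
After move 6 (F'): F=BWOG U=BYWG R=ORYR D=BOYW L=YROW
Query 1: R[2] = Y
Query 2: U[1] = Y
Query 3: R[1] = R
Query 4: D[0] = B

Answer: Y Y R B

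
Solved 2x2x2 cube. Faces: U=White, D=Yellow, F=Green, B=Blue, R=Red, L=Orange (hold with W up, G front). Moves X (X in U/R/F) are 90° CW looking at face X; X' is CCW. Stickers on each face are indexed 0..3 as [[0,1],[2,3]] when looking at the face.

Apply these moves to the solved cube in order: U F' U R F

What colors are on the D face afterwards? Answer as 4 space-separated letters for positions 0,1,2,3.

After move 1 (U): U=WWWW F=RRGG R=BBRR B=OOBB L=GGOO
After move 2 (F'): F=RGRG U=WWBR R=YBYR D=GOYY L=GWOW
After move 3 (U): U=BWRW F=YBRG R=OOYR B=GWBB L=RGOW
After move 4 (R): R=YORO U=BBRG F=YORY D=GBYG B=WWWB
After move 5 (F): F=RYYO U=BBWG R=ROGO D=RYYG L=RGOB
Query: D face = RYYG

Answer: R Y Y G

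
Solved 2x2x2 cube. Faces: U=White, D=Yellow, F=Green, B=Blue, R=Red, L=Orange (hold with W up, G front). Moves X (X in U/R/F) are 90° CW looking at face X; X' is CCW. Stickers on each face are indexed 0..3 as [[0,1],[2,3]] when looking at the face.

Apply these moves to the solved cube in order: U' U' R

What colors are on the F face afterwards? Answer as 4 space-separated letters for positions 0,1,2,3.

After move 1 (U'): U=WWWW F=OOGG R=GGRR B=RRBB L=BBOO
After move 2 (U'): U=WWWW F=BBGG R=OORR B=GGBB L=RROO
After move 3 (R): R=RORO U=WBWG F=BYGY D=YBYG B=WGWB
Query: F face = BYGY

Answer: B Y G Y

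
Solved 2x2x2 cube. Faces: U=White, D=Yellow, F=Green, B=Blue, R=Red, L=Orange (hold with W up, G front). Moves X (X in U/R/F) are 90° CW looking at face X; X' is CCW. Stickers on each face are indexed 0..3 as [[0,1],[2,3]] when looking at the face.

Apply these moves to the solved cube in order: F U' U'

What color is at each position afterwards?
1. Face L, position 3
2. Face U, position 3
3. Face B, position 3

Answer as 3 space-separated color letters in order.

Answer: Y W B

Derivation:
After move 1 (F): F=GGGG U=WWOO R=WRWR D=RRYY L=OYOY
After move 2 (U'): U=WOWO F=OYGG R=GGWR B=WRBB L=BBOY
After move 3 (U'): U=OOWW F=BBGG R=OYWR B=GGBB L=WROY
Query 1: L[3] = Y
Query 2: U[3] = W
Query 3: B[3] = B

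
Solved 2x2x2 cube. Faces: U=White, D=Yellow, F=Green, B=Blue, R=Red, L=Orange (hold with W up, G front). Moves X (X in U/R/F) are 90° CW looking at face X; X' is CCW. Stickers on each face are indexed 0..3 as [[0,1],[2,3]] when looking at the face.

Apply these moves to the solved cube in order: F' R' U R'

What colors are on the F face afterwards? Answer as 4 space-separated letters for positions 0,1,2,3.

After move 1 (F'): F=GGGG U=WWRR R=YRYR D=OOYY L=OWOW
After move 2 (R'): R=RRYY U=WBRB F=GWGR D=OGYG B=YBOB
After move 3 (U): U=RWBB F=RRGR R=YBYY B=OWOB L=GWOW
After move 4 (R'): R=BYYY U=ROBO F=RWGB D=ORYR B=GWGB
Query: F face = RWGB

Answer: R W G B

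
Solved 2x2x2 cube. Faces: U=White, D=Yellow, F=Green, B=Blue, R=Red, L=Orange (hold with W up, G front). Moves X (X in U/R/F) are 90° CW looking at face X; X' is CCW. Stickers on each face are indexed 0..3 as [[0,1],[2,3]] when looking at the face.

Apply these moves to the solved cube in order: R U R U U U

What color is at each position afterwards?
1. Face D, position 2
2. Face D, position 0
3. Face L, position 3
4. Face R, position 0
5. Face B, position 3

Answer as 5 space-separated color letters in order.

After move 1 (R): R=RRRR U=WGWG F=GYGY D=YBYB B=WBWB
After move 2 (U): U=WWGG F=RRGY R=WBRR B=OOWB L=GYOO
After move 3 (R): R=RWRB U=WRGY F=RBGB D=YWYO B=GOWB
After move 4 (U): U=GWYR F=RWGB R=GORB B=GYWB L=RBOO
After move 5 (U): U=YGRW F=GOGB R=GYRB B=RBWB L=RWOO
After move 6 (U): U=RYWG F=GYGB R=RBRB B=RWWB L=GOOO
Query 1: D[2] = Y
Query 2: D[0] = Y
Query 3: L[3] = O
Query 4: R[0] = R
Query 5: B[3] = B

Answer: Y Y O R B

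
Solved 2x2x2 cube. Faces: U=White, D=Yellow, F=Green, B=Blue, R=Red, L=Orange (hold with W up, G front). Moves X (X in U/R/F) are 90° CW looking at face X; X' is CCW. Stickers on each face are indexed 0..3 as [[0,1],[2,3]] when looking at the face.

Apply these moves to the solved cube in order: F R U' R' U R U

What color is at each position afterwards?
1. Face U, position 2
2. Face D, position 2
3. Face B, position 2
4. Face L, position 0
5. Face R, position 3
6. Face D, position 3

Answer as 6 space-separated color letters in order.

Answer: O Y G R W O

Derivation:
After move 1 (F): F=GGGG U=WWOO R=WRWR D=RRYY L=OYOY
After move 2 (R): R=WWRR U=WGOG F=GRGY D=RBYB B=OBWB
After move 3 (U'): U=GGWO F=OYGY R=GRRR B=WWWB L=OBOY
After move 4 (R'): R=RRGR U=GWWW F=OGGO D=RYYY B=BWBB
After move 5 (U): U=WGWW F=RRGO R=BWGR B=OBBB L=OGOY
After move 6 (R): R=GBRW U=WRWO F=RYGY D=RBYO B=WBGB
After move 7 (U): U=WWOR F=GBGY R=WBRW B=OGGB L=RYOY
Query 1: U[2] = O
Query 2: D[2] = Y
Query 3: B[2] = G
Query 4: L[0] = R
Query 5: R[3] = W
Query 6: D[3] = O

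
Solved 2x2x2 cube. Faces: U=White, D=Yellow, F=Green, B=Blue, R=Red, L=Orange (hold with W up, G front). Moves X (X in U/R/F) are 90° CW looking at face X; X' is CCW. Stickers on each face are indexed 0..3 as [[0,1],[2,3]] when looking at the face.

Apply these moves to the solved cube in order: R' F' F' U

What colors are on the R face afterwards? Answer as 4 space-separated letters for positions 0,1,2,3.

After move 1 (R'): R=RRRR U=WBWB F=GWGW D=YGYG B=YBYB
After move 2 (F'): F=WWGG U=WBRR R=GRYR D=OOYG L=OBOW
After move 3 (F'): F=WGWG U=WBGY R=OROR D=BWYG L=OROR
After move 4 (U): U=GWYB F=ORWG R=YBOR B=ORYB L=WGOR
Query: R face = YBOR

Answer: Y B O R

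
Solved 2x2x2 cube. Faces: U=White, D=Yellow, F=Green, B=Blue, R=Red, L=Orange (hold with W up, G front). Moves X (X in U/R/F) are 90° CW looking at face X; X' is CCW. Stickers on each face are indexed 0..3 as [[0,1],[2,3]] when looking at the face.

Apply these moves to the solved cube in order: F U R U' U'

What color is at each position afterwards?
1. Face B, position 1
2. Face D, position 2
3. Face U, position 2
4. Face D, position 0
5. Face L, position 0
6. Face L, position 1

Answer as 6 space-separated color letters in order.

After move 1 (F): F=GGGG U=WWOO R=WRWR D=RRYY L=OYOY
After move 2 (U): U=OWOW F=WRGG R=BBWR B=OYBB L=GGOY
After move 3 (R): R=WBRB U=OROG F=WRGY D=RBYO B=WYWB
After move 4 (U'): U=RGOO F=GGGY R=WRRB B=WBWB L=WYOY
After move 5 (U'): U=GORO F=WYGY R=GGRB B=WRWB L=WBOY
Query 1: B[1] = R
Query 2: D[2] = Y
Query 3: U[2] = R
Query 4: D[0] = R
Query 5: L[0] = W
Query 6: L[1] = B

Answer: R Y R R W B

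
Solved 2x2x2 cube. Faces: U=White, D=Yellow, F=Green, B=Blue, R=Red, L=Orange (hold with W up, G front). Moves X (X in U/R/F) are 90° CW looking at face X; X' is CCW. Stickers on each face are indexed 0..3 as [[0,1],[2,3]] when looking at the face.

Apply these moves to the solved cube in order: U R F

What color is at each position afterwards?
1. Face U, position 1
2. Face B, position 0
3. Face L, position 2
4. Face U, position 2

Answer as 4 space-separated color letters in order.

After move 1 (U): U=WWWW F=RRGG R=BBRR B=OOBB L=GGOO
After move 2 (R): R=RBRB U=WRWG F=RYGY D=YBYO B=WOWB
After move 3 (F): F=GRYY U=WROG R=WBGB D=RRYO L=GYOB
Query 1: U[1] = R
Query 2: B[0] = W
Query 3: L[2] = O
Query 4: U[2] = O

Answer: R W O O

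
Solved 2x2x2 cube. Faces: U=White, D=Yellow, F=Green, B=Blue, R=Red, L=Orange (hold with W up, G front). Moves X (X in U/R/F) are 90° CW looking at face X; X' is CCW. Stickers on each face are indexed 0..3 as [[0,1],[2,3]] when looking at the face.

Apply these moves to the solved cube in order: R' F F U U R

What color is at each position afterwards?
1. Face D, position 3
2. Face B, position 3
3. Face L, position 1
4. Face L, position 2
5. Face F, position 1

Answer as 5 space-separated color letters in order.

After move 1 (R'): R=RRRR U=WBWB F=GWGW D=YGYG B=YBYB
After move 2 (F): F=GGWW U=WBOO R=WRBR D=RRYG L=OYOG
After move 3 (F): F=WGWG U=WBGY R=OROR D=BWYG L=OROR
After move 4 (U): U=GWYB F=ORWG R=YBOR B=ORYB L=WGOR
After move 5 (U): U=YGBW F=YBWG R=OROR B=WGYB L=OROR
After move 6 (R): R=OORR U=YBBG F=YWWG D=BYYW B=WGGB
Query 1: D[3] = W
Query 2: B[3] = B
Query 3: L[1] = R
Query 4: L[2] = O
Query 5: F[1] = W

Answer: W B R O W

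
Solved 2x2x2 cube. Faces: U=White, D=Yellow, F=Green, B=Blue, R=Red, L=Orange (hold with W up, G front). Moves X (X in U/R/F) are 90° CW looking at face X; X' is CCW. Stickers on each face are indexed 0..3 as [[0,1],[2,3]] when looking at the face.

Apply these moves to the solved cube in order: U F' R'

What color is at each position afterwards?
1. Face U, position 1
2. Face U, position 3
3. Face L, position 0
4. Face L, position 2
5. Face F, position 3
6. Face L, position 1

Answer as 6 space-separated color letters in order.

Answer: B O G O R W

Derivation:
After move 1 (U): U=WWWW F=RRGG R=BBRR B=OOBB L=GGOO
After move 2 (F'): F=RGRG U=WWBR R=YBYR D=GOYY L=GWOW
After move 3 (R'): R=BRYY U=WBBO F=RWRR D=GGYG B=YOOB
Query 1: U[1] = B
Query 2: U[3] = O
Query 3: L[0] = G
Query 4: L[2] = O
Query 5: F[3] = R
Query 6: L[1] = W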